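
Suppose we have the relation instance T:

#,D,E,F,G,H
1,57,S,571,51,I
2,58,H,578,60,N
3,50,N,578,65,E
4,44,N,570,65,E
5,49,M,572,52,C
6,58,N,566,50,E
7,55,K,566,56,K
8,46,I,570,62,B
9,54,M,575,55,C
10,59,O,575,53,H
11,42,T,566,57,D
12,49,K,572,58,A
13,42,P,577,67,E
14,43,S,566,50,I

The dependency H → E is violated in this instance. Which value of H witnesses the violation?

E

H=I: rows 1, 14 → E = S, S ✓
H=N: row 2 → E = H ✓
H=E: rows 3, 4, 6, 13 → E takes values {N, P} — violation
H=C: rows 5, 9 → E = M, M ✓
H=K: row 7 → E = K ✓
H=B: row 8 → E = I ✓
H=H: row 10 → E = O ✓
H=D: row 11 → E = T ✓
H=A: row 12 → E = K ✓
The only H value with inconsistent E is H=E.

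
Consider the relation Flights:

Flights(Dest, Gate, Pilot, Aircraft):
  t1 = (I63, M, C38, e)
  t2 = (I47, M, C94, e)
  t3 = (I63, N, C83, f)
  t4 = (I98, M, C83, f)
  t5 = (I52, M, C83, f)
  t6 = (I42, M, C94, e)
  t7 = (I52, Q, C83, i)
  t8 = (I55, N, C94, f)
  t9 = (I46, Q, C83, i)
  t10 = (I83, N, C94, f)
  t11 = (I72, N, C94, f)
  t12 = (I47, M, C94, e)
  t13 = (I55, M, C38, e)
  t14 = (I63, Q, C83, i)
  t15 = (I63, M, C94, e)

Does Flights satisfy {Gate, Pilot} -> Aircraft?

Yes

(Gate=M, Pilot=C38): rows 1, 13 → Aircraft = e, e ✓
(Gate=M, Pilot=C94): rows 2, 6, 12, 15 → Aircraft = e, e, e, e ✓
(Gate=N, Pilot=C83): row 3 → Aircraft = f ✓
(Gate=M, Pilot=C83): rows 4, 5 → Aircraft = f, f ✓
(Gate=Q, Pilot=C83): rows 7, 9, 14 → Aircraft = i, i, i ✓
(Gate=N, Pilot=C94): rows 8, 10, 11 → Aircraft = f, f, f ✓
Every {Gate, Pilot} value is associated with a single Aircraft value, so {Gate, Pilot} -> Aircraft holds.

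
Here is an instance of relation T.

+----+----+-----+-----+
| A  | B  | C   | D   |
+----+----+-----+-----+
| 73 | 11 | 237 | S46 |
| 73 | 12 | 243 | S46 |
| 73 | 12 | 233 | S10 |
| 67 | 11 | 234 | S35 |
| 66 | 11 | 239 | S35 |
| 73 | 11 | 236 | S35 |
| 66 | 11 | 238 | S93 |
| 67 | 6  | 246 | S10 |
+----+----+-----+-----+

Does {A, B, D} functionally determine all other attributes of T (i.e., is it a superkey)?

Yes

All 8 rows have distinct {A, B, D} values, so {A, B, D} → (all attributes) holds and {A, B, D} is a superkey.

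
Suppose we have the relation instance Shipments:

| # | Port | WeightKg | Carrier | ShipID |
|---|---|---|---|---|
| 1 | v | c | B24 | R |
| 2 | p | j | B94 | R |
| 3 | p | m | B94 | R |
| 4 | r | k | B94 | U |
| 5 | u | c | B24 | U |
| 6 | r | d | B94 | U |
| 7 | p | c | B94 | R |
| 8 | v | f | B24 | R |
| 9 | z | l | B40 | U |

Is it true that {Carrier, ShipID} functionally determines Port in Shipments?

(Carrier=B24, ShipID=R): rows 1, 8 → Port = v, v ✓
(Carrier=B94, ShipID=R): rows 2, 3, 7 → Port = p, p, p ✓
(Carrier=B94, ShipID=U): rows 4, 6 → Port = r, r ✓
(Carrier=B24, ShipID=U): row 5 → Port = u ✓
(Carrier=B40, ShipID=U): row 9 → Port = z ✓
Every {Carrier, ShipID} value is associated with a single Port value, so {Carrier, ShipID} -> Port holds.

Yes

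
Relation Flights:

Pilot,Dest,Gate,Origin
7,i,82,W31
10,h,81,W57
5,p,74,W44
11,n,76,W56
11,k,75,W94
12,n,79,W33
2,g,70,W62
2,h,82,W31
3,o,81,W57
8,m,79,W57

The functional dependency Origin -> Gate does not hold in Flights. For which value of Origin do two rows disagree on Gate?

Origin=W31: 2 rows → Gate = 82, 82 ✓
Origin=W57: 3 rows → Gate takes values {81, 79} — violation
Origin=W44: 1 row → Gate = 74 ✓
Origin=W56: 1 row → Gate = 76 ✓
Origin=W94: 1 row → Gate = 75 ✓
Origin=W33: 1 row → Gate = 79 ✓
Origin=W62: 1 row → Gate = 70 ✓
The only Origin value with inconsistent Gate is Origin=W57.

W57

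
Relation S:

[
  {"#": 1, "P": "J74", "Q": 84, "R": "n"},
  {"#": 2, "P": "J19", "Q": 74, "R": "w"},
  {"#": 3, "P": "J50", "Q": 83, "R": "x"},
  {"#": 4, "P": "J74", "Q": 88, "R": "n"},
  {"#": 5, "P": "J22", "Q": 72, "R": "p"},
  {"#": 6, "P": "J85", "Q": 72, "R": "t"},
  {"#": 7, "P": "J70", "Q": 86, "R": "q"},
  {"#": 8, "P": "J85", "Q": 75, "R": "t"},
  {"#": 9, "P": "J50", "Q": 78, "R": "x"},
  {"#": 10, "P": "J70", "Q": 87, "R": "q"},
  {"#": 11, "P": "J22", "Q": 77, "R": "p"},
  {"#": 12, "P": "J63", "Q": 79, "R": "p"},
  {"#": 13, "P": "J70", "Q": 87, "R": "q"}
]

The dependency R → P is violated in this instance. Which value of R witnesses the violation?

p

R=n: rows 1, 4 → P = J74, J74 ✓
R=w: row 2 → P = J19 ✓
R=x: rows 3, 9 → P = J50, J50 ✓
R=p: rows 5, 11, 12 → P takes values {J22, J63} — violation
R=t: rows 6, 8 → P = J85, J85 ✓
R=q: rows 7, 10, 13 → P = J70, J70, J70 ✓
The only R value with inconsistent P is R=p.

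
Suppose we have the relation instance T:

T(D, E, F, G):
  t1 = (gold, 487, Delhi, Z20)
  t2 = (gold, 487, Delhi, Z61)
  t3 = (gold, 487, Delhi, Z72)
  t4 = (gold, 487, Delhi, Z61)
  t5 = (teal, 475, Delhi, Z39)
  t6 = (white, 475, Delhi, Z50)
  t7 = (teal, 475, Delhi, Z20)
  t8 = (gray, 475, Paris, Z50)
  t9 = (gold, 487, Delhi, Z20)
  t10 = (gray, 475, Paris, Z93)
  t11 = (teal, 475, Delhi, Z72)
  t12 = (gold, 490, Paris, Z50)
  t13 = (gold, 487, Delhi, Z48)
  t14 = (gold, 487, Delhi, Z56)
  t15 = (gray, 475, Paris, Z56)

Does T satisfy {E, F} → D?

No

(E=487, F=Delhi): rows 1, 2, 3, 4, 9, 13, 14 → D = gold, gold, gold, gold, gold, gold, gold ✓
(E=475, F=Delhi): rows 5, 6, 7, 11 → D takes values {teal, white} — violation
(E=475, F=Paris): rows 8, 10, 15 → D = gray, gray, gray ✓
(E=490, F=Paris): row 12 → D = gold ✓
Two rows agree on {E, F} but differ on D, so {E, F} → D does not hold.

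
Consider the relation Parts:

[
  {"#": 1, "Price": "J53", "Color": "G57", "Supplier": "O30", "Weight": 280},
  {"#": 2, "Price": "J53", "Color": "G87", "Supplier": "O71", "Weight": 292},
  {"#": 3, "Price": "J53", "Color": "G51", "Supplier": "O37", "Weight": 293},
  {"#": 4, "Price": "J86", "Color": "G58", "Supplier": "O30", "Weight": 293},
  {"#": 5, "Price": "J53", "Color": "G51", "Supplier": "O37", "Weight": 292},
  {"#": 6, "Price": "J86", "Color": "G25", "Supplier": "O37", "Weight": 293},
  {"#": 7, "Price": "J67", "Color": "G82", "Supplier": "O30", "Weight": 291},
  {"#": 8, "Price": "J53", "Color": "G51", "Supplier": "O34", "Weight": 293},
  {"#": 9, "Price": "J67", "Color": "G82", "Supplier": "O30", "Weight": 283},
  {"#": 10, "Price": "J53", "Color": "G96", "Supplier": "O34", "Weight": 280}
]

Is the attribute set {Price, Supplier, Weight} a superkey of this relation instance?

All 10 rows have distinct {Price, Supplier, Weight} values, so {Price, Supplier, Weight} → (all attributes) holds and {Price, Supplier, Weight} is a superkey.

Yes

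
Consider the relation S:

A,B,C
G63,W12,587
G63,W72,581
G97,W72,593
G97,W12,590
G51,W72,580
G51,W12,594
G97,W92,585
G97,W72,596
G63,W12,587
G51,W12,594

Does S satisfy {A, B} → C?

(A=G63, B=W12): 2 rows → C = 587, 587 ✓
(A=G63, B=W72): 1 row → C = 581 ✓
(A=G97, B=W72): 2 rows → C takes values {593, 596} — violation
(A=G97, B=W12): 1 row → C = 590 ✓
(A=G51, B=W72): 1 row → C = 580 ✓
(A=G51, B=W12): 2 rows → C = 594, 594 ✓
(A=G97, B=W92): 1 row → C = 585 ✓
Two rows agree on {A, B} but differ on C, so {A, B} → C does not hold.

No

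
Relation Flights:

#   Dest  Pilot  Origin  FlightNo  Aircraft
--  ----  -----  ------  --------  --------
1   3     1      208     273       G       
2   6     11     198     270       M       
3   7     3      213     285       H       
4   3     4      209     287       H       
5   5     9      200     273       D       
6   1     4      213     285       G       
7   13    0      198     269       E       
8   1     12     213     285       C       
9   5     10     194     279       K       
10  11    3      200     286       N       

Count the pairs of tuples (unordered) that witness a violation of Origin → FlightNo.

2

Origin=198: violating pairs (2,7) — 1 pair.
Origin=213: all 3 rows agree on FlightNo — 0 pairs.
Origin=200: violating pairs (5,10) — 1 pair.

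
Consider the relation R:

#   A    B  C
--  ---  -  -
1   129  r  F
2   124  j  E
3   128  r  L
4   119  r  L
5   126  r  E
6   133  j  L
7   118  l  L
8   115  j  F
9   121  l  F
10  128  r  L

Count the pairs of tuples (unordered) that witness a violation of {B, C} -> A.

(B=r, C=L): violating pairs (3,4), (4,10) — 2 pairs.

2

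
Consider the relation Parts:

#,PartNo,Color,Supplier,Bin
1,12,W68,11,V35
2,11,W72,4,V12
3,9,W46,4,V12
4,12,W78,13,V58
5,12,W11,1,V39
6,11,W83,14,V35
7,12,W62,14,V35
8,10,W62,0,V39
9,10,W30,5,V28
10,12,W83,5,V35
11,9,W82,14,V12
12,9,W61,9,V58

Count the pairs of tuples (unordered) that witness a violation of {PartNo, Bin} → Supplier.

4

(PartNo=12, Bin=V35): violating pairs (1,7), (1,10), (7,10) — 3 pairs.
(PartNo=9, Bin=V12): violating pairs (3,11) — 1 pair.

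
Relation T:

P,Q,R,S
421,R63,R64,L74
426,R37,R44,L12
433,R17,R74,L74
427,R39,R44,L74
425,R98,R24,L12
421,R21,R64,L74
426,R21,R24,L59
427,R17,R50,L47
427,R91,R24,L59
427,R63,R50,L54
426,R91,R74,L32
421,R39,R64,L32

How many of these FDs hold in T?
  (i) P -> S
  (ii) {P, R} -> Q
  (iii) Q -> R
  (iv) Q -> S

(i) P -> S: P=421: 3 rows → S takes values {L74, L32} — violation; P=426: 3 rows → S takes values {L12, L59, L32} — violation; P=427: 4 rows → S takes values {L74, L47, L59, L54} — violation — fails.
(ii) {P, R} -> Q: (P=421, R=R64): 3 rows → Q takes values {R63, R21, R39} — violation; (P=427, R=R50): 2 rows → Q takes values {R17, R63} — violation — fails.
(iii) Q -> R: Q=R63: 2 rows → R takes values {R64, R50} — violation; Q=R17: 2 rows → R takes values {R74, R50} — violation; Q=R39: 2 rows → R takes values {R44, R64} — violation; Q=R21: 2 rows → R takes values {R64, R24} — violation; Q=R91: 2 rows → R takes values {R24, R74} — violation — fails.
(iv) Q -> S: Q=R63: 2 rows → S takes values {L74, L54} — violation; Q=R17: 2 rows → S takes values {L74, L47} — violation; Q=R39: 2 rows → S takes values {L74, L32} — violation; Q=R21: 2 rows → S takes values {L74, L59} — violation; Q=R91: 2 rows → S takes values {L59, L32} — violation — fails.
None of the 4 dependencies hold.

0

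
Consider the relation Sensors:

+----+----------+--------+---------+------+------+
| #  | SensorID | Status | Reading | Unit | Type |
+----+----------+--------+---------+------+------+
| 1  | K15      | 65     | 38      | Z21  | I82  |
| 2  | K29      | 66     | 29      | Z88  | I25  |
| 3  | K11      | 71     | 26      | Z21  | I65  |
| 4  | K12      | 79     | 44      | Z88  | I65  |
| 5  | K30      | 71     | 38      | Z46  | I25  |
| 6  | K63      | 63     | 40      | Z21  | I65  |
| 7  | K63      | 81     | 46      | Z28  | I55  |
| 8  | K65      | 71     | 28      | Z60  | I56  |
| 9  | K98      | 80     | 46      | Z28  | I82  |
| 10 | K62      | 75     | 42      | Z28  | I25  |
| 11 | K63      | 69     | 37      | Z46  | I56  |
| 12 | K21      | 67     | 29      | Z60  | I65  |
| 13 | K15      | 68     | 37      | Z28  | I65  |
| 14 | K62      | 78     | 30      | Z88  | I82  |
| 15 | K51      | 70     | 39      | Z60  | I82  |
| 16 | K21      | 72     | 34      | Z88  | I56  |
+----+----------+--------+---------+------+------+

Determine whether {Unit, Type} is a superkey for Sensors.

Rows 3 and 6 have the same {Unit, Type} value (Unit=Z21, Type=I65) but are distinct tuples, so {Unit, Type} does not determine every attribute — not a superkey.

No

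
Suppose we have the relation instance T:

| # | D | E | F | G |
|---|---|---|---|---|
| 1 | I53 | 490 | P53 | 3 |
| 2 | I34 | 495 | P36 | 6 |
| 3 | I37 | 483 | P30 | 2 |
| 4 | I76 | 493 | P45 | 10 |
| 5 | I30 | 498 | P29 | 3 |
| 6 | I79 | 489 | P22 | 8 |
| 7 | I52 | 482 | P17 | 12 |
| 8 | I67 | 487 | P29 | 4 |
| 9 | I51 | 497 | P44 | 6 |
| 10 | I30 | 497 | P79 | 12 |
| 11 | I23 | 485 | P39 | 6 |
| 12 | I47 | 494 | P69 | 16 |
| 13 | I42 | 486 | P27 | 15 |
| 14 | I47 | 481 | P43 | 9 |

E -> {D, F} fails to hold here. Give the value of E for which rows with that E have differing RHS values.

E=490: row 1 → {D,F} = (I53, P53) ✓
E=495: row 2 → {D,F} = (I34, P36) ✓
E=483: row 3 → {D,F} = (I37, P30) ✓
E=493: row 4 → {D,F} = (I76, P45) ✓
E=498: row 5 → {D,F} = (I30, P29) ✓
E=489: row 6 → {D,F} = (I79, P22) ✓
E=482: row 7 → {D,F} = (I52, P17) ✓
E=487: row 8 → {D,F} = (I67, P29) ✓
E=497: rows 9, 10 → {D,F} takes values {(I51, P44), (I30, P79)} — violation
E=485: row 11 → {D,F} = (I23, P39) ✓
E=494: row 12 → {D,F} = (I47, P69) ✓
E=486: row 13 → {D,F} = (I42, P27) ✓
E=481: row 14 → {D,F} = (I47, P43) ✓
The only E value with inconsistent RHS is E=497.

497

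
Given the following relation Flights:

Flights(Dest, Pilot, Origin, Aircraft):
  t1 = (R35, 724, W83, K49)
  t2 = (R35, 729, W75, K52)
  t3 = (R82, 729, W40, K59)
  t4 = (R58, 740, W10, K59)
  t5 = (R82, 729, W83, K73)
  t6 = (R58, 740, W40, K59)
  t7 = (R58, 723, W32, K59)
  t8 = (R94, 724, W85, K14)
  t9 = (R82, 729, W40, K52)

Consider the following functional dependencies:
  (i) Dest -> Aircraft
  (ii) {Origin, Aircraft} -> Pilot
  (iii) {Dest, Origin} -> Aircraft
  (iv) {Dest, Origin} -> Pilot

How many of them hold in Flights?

(i) Dest -> Aircraft: Dest=R35: rows 1, 2 → Aircraft takes values {K49, K52} — violation; Dest=R82: rows 3, 5, 9 → Aircraft takes values {K59, K73, K52} — violation — fails.
(ii) {Origin, Aircraft} -> Pilot: (Origin=W40, Aircraft=K59): rows 3, 6 → Pilot takes values {729, 740} — violation — fails.
(iii) {Dest, Origin} -> Aircraft: (Dest=R82, Origin=W40): rows 3, 9 → Aircraft takes values {K59, K52} — violation — fails.
(iv) {Dest, Origin} -> Pilot: every LHS value maps to a single RHS value — holds.
1 of the 4 dependencies holds.

1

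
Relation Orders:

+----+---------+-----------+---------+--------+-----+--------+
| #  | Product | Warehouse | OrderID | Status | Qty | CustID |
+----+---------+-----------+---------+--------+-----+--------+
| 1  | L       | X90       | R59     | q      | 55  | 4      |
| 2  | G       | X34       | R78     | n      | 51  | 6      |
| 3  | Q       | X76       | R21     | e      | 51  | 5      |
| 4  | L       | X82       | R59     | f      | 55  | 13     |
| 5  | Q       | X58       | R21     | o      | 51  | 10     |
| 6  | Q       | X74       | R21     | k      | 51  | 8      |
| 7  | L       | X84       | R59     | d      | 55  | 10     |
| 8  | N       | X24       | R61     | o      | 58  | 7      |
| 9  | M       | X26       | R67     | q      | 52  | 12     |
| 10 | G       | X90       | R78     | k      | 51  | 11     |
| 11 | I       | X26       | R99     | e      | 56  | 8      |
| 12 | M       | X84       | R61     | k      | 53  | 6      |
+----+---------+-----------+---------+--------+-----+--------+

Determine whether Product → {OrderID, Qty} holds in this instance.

No

Product=L: rows 1, 4, 7 → {OrderID,Qty} = (R59, 55), (R59, 55), (R59, 55) ✓
Product=G: rows 2, 10 → {OrderID,Qty} = (R78, 51), (R78, 51) ✓
Product=Q: rows 3, 5, 6 → {OrderID,Qty} = (R21, 51), (R21, 51), (R21, 51) ✓
Product=N: row 8 → {OrderID,Qty} = (R61, 58) ✓
Product=M: rows 9, 12 → {OrderID,Qty} takes values {(R67, 52), (R61, 53)} — violation
Product=I: row 11 → {OrderID,Qty} = (R99, 56) ✓
Two rows agree on Product but differ on {OrderID, Qty}, so Product → {OrderID, Qty} does not hold.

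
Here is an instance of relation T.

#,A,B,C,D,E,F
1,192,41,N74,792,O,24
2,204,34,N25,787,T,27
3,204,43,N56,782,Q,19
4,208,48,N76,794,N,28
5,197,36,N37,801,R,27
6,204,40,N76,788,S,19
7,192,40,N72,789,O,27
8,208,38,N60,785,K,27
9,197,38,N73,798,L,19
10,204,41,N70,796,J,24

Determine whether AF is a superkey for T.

No

Rows 3 and 6 have the same AF value (A=204, F=19) but are distinct tuples, so AF does not determine every attribute — not a superkey.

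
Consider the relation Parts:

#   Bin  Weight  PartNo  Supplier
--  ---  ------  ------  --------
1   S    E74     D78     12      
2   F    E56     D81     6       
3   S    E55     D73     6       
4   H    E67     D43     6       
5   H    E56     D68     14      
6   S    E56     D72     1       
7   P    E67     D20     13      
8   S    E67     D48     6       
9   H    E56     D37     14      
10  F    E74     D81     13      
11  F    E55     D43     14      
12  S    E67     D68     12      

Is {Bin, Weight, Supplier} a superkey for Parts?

Rows 5 and 9 have the same {Bin, Weight, Supplier} value (Bin=H, Weight=E56, Supplier=14) but are distinct tuples, so {Bin, Weight, Supplier} does not determine every attribute — not a superkey.

No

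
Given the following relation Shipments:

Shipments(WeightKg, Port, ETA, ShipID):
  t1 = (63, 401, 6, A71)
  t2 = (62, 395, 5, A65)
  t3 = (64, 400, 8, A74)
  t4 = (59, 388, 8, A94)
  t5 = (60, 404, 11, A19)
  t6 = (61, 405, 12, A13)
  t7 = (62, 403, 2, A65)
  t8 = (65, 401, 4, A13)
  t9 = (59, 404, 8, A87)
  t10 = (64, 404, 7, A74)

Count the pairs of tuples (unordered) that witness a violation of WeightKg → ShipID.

WeightKg=62: all 2 rows agree on ShipID — 0 pairs.
WeightKg=64: all 2 rows agree on ShipID — 0 pairs.
WeightKg=59: violating pairs (4,9) — 1 pair.

1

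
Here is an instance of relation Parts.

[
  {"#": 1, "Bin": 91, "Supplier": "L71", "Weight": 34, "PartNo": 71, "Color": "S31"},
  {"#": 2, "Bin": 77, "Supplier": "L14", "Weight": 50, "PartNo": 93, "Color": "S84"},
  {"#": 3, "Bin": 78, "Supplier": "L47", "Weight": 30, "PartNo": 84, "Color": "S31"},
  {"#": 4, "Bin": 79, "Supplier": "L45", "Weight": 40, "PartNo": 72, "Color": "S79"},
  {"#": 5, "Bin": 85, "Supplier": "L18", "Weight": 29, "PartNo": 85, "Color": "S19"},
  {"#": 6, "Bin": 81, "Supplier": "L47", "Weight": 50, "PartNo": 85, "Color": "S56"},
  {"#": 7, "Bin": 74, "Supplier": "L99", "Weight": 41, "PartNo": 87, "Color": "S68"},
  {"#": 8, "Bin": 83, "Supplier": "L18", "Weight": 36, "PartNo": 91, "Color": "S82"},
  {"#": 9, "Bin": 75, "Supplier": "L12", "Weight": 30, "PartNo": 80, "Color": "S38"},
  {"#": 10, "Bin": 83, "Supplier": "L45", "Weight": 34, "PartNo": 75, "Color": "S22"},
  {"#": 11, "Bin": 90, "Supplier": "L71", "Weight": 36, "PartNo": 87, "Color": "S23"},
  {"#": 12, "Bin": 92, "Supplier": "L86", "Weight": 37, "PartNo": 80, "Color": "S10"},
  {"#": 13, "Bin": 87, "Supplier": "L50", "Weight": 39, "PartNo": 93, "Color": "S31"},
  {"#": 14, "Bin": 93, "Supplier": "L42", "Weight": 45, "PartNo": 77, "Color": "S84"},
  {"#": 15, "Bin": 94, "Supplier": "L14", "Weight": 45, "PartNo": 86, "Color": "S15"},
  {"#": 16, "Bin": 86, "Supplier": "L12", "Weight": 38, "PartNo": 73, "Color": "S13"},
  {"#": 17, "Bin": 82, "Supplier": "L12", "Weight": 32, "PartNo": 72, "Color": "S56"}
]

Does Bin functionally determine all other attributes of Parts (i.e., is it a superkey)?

No

Rows 8 and 10 have the same Bin value Bin=83 but are distinct tuples, so Bin does not determine every attribute — not a superkey.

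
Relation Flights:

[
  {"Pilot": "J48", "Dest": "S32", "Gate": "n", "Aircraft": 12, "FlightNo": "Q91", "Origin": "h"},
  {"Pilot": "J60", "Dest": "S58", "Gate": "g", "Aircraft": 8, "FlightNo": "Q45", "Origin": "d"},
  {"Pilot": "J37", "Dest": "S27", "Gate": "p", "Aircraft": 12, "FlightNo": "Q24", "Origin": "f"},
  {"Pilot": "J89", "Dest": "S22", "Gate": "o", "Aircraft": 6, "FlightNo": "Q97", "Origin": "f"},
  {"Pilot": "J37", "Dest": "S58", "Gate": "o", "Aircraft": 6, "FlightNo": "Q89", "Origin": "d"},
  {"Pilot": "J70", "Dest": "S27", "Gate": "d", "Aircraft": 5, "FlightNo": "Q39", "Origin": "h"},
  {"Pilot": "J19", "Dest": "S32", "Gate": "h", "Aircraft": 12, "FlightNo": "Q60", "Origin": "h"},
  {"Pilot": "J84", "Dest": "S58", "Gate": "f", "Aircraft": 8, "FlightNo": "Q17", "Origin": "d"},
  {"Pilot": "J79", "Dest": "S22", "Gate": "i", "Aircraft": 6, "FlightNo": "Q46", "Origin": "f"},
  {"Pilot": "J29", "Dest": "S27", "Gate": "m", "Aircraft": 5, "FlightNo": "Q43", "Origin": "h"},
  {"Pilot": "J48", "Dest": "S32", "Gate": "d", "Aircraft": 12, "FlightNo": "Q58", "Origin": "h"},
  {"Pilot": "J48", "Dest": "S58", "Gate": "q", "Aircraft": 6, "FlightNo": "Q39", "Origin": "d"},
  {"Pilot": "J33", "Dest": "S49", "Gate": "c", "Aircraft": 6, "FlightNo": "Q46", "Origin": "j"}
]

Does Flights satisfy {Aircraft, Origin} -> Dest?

Yes

(Aircraft=12, Origin=h): 3 rows → Dest = S32, S32, S32 ✓
(Aircraft=8, Origin=d): 2 rows → Dest = S58, S58 ✓
(Aircraft=12, Origin=f): 1 row → Dest = S27 ✓
(Aircraft=6, Origin=f): 2 rows → Dest = S22, S22 ✓
(Aircraft=6, Origin=d): 2 rows → Dest = S58, S58 ✓
(Aircraft=5, Origin=h): 2 rows → Dest = S27, S27 ✓
(Aircraft=6, Origin=j): 1 row → Dest = S49 ✓
Every {Aircraft, Origin} value is associated with a single Dest value, so {Aircraft, Origin} -> Dest holds.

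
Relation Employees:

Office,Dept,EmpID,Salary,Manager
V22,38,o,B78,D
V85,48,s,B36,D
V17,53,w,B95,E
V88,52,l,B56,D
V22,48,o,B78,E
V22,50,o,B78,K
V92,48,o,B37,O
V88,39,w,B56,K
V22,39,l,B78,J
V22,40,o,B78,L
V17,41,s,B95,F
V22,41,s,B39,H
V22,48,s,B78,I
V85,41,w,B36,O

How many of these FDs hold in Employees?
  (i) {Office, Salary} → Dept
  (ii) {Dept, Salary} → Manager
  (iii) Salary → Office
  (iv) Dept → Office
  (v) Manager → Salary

(i) {Office, Salary} → Dept: (Office=V22, Salary=B78): 6 rows → Dept takes values {38, 48, 50, 39, 40} — violation; (Office=V85, Salary=B36): 2 rows → Dept takes values {48, 41} — violation; (Office=V17, Salary=B95): 2 rows → Dept takes values {53, 41} — violation; (Office=V88, Salary=B56): 2 rows → Dept takes values {52, 39} — violation — fails.
(ii) {Dept, Salary} → Manager: (Dept=48, Salary=B78): 2 rows → Manager takes values {E, I} — violation — fails.
(iii) Salary → Office: every LHS value maps to a single RHS value — holds.
(iv) Dept → Office: Dept=48: 4 rows → Office takes values {V85, V22, V92} — violation; Dept=39: 2 rows → Office takes values {V88, V22} — violation; Dept=41: 3 rows → Office takes values {V17, V22, V85} — violation — fails.
(v) Manager → Salary: Manager=D: 3 rows → Salary takes values {B78, B36, B56} — violation; Manager=E: 2 rows → Salary takes values {B95, B78} — violation; Manager=K: 2 rows → Salary takes values {B78, B56} — violation; Manager=O: 2 rows → Salary takes values {B37, B36} — violation — fails.
1 of the 5 dependencies holds.

1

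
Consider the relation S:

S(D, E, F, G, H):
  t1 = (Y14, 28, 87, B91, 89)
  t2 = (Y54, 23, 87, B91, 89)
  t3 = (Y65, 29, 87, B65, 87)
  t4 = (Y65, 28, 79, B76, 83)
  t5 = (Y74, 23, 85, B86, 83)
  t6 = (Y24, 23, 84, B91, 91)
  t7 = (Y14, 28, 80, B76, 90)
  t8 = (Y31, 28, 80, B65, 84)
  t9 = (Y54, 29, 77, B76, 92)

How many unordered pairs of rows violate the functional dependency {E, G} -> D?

(E=23, G=B91): violating pairs (2,6) — 1 pair.
(E=28, G=B76): violating pairs (4,7) — 1 pair.

2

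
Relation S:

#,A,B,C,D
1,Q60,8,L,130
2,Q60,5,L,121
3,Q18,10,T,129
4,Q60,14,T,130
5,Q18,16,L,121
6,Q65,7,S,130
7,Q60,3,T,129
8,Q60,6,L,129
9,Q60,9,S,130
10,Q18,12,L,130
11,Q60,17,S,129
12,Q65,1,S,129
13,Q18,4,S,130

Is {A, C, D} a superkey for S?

All 13 rows have distinct {A, C, D} values, so {A, C, D} → (all attributes) holds and {A, C, D} is a superkey.

Yes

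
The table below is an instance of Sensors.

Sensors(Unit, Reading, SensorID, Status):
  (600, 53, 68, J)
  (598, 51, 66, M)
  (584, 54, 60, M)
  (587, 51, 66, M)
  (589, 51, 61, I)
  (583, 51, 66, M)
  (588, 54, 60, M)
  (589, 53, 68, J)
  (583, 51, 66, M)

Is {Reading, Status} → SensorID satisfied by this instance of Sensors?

(Reading=53, Status=J): 2 rows → SensorID = 68, 68 ✓
(Reading=51, Status=M): 4 rows → SensorID = 66, 66, 66, 66 ✓
(Reading=54, Status=M): 2 rows → SensorID = 60, 60 ✓
(Reading=51, Status=I): 1 row → SensorID = 61 ✓
Every {Reading, Status} value is associated with a single SensorID value, so {Reading, Status} → SensorID holds.

Yes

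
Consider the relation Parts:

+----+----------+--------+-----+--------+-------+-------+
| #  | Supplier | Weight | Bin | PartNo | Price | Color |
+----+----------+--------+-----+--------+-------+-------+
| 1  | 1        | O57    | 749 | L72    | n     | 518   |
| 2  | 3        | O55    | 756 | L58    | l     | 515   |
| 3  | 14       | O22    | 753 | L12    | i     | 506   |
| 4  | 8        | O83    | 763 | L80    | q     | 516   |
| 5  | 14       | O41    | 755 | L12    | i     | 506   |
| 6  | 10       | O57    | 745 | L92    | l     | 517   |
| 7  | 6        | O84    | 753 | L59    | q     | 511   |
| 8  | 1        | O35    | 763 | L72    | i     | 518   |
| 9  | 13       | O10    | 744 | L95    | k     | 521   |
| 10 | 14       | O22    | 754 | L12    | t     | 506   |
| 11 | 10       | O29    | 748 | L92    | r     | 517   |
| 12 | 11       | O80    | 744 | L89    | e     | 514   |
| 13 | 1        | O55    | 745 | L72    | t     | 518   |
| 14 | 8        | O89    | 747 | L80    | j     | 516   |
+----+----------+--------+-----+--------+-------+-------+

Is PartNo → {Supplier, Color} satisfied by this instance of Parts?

Yes

PartNo=L72: rows 1, 8, 13 → {Supplier,Color} = (1, 518), (1, 518), (1, 518) ✓
PartNo=L58: row 2 → {Supplier,Color} = (3, 515) ✓
PartNo=L12: rows 3, 5, 10 → {Supplier,Color} = (14, 506), (14, 506), (14, 506) ✓
PartNo=L80: rows 4, 14 → {Supplier,Color} = (8, 516), (8, 516) ✓
PartNo=L92: rows 6, 11 → {Supplier,Color} = (10, 517), (10, 517) ✓
PartNo=L59: row 7 → {Supplier,Color} = (6, 511) ✓
PartNo=L95: row 9 → {Supplier,Color} = (13, 521) ✓
PartNo=L89: row 12 → {Supplier,Color} = (11, 514) ✓
Every PartNo value is associated with a single {Supplier, Color} value, so PartNo → {Supplier, Color} holds.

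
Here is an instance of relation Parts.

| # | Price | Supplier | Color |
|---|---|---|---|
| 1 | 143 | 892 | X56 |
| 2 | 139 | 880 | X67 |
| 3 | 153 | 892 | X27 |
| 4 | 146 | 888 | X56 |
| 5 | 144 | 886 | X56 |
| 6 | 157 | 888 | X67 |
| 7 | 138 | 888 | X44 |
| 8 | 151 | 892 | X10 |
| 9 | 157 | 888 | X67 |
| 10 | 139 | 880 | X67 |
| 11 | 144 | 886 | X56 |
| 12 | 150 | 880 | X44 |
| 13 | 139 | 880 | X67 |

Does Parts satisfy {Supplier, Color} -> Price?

(Supplier=892, Color=X56): row 1 → Price = 143 ✓
(Supplier=880, Color=X67): rows 2, 10, 13 → Price = 139, 139, 139 ✓
(Supplier=892, Color=X27): row 3 → Price = 153 ✓
(Supplier=888, Color=X56): row 4 → Price = 146 ✓
(Supplier=886, Color=X56): rows 5, 11 → Price = 144, 144 ✓
(Supplier=888, Color=X67): rows 6, 9 → Price = 157, 157 ✓
(Supplier=888, Color=X44): row 7 → Price = 138 ✓
(Supplier=892, Color=X10): row 8 → Price = 151 ✓
(Supplier=880, Color=X44): row 12 → Price = 150 ✓
Every {Supplier, Color} value is associated with a single Price value, so {Supplier, Color} -> Price holds.

Yes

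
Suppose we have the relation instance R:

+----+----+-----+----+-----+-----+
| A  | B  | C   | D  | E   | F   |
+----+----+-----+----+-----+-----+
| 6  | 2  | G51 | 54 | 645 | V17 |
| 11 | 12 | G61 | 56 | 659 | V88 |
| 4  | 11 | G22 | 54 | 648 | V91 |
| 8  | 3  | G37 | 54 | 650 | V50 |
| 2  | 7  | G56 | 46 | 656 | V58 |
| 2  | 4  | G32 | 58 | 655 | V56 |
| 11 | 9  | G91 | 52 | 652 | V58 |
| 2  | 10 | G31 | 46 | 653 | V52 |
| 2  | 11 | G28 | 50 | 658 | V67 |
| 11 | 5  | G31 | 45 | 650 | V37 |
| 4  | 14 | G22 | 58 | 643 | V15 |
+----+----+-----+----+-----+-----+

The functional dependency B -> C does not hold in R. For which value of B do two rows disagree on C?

11

B=2: 1 row → C = G51 ✓
B=12: 1 row → C = G61 ✓
B=11: 2 rows → C takes values {G22, G28} — violation
B=3: 1 row → C = G37 ✓
B=7: 1 row → C = G56 ✓
B=4: 1 row → C = G32 ✓
B=9: 1 row → C = G91 ✓
B=10: 1 row → C = G31 ✓
B=5: 1 row → C = G31 ✓
B=14: 1 row → C = G22 ✓
The only B value with inconsistent C is B=11.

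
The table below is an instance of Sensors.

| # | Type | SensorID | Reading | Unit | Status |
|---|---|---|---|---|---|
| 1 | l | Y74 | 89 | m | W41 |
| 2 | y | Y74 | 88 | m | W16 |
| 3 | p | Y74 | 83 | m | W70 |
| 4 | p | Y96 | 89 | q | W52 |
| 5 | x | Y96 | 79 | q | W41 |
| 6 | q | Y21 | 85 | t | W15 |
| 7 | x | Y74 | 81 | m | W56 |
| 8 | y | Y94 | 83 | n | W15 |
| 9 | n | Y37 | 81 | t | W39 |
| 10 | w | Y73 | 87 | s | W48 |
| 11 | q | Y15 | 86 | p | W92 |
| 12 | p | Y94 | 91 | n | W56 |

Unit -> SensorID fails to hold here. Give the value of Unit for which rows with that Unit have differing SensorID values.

t

Unit=m: rows 1, 2, 3, 7 → SensorID = Y74, Y74, Y74, Y74 ✓
Unit=q: rows 4, 5 → SensorID = Y96, Y96 ✓
Unit=t: rows 6, 9 → SensorID takes values {Y21, Y37} — violation
Unit=n: rows 8, 12 → SensorID = Y94, Y94 ✓
Unit=s: row 10 → SensorID = Y73 ✓
Unit=p: row 11 → SensorID = Y15 ✓
The only Unit value with inconsistent SensorID is Unit=t.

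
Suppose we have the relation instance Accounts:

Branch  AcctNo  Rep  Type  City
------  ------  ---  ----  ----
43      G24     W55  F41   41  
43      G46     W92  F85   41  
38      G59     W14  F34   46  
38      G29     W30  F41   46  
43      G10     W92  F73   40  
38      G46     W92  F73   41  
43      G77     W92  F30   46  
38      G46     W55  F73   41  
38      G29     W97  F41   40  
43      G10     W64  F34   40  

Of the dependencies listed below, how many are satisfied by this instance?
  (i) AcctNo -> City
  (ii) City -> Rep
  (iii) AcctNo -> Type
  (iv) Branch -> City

0

(i) AcctNo -> City: AcctNo=G29: 2 rows → City takes values {46, 40} — violation — fails.
(ii) City -> Rep: City=41: 4 rows → Rep takes values {W55, W92} — violation; City=46: 3 rows → Rep takes values {W14, W30, W92} — violation; City=40: 3 rows → Rep takes values {W92, W97, W64} — violation — fails.
(iii) AcctNo -> Type: AcctNo=G46: 3 rows → Type takes values {F85, F73} — violation; AcctNo=G10: 2 rows → Type takes values {F73, F34} — violation — fails.
(iv) Branch -> City: Branch=43: 5 rows → City takes values {41, 40, 46} — violation; Branch=38: 5 rows → City takes values {46, 41, 40} — violation — fails.
None of the 4 dependencies hold.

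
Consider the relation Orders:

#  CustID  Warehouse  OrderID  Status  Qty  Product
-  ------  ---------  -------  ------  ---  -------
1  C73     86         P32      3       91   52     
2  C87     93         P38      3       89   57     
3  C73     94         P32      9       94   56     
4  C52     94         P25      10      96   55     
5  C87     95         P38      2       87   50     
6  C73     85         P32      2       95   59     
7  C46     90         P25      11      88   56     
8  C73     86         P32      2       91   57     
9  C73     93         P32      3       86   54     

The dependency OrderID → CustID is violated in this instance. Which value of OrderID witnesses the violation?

OrderID=P32: rows 1, 3, 6, 8, 9 → CustID = C73, C73, C73, C73, C73 ✓
OrderID=P38: rows 2, 5 → CustID = C87, C87 ✓
OrderID=P25: rows 4, 7 → CustID takes values {C52, C46} — violation
The only OrderID value with inconsistent CustID is OrderID=P25.

P25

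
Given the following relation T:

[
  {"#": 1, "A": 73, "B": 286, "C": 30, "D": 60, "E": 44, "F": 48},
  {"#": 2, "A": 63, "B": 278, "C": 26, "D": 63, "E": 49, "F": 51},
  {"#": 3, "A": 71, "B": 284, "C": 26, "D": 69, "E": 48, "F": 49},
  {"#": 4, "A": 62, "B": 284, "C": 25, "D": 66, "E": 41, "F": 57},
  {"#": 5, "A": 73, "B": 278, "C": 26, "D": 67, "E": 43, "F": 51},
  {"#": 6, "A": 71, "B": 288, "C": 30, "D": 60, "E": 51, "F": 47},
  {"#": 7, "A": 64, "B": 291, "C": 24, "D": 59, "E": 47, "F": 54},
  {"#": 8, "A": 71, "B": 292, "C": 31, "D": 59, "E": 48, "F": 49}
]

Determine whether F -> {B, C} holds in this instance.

F=48: row 1 → {B,C} = (286, 30) ✓
F=51: rows 2, 5 → {B,C} = (278, 26), (278, 26) ✓
F=49: rows 3, 8 → {B,C} takes values {(284, 26), (292, 31)} — violation
F=57: row 4 → {B,C} = (284, 25) ✓
F=47: row 6 → {B,C} = (288, 30) ✓
F=54: row 7 → {B,C} = (291, 24) ✓
Two rows agree on F but differ on {B, C}, so F -> {B, C} does not hold.

No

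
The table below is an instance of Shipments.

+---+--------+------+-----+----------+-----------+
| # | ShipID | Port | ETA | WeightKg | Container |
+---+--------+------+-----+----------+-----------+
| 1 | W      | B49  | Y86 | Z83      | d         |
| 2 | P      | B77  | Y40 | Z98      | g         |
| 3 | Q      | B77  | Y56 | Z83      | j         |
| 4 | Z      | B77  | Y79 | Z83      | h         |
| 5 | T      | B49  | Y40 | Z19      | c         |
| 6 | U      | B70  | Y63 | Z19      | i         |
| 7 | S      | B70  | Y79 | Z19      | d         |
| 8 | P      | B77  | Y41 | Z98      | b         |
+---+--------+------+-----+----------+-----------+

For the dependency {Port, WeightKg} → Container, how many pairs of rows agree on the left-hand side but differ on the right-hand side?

3

(Port=B77, WeightKg=Z98): violating pairs (2,8) — 1 pair.
(Port=B77, WeightKg=Z83): violating pairs (3,4) — 1 pair.
(Port=B70, WeightKg=Z19): violating pairs (6,7) — 1 pair.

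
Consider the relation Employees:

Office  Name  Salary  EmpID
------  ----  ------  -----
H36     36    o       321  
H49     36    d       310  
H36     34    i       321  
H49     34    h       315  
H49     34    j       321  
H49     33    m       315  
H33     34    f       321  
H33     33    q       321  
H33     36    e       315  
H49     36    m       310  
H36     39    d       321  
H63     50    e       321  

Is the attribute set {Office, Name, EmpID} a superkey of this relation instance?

Two distinct rows share (Office=H49, Name=36, EmpID=310), so {Office, Name, EmpID} does not determine every attribute — not a superkey.

No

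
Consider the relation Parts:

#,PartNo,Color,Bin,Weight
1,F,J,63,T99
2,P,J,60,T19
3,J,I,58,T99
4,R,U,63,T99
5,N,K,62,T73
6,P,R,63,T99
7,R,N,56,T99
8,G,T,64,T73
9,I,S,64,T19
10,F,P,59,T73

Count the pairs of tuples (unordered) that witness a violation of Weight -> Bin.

Weight=T99: violating pairs (1,3), (1,7), (3,4), (3,6), (3,7), (4,7), (6,7) — 7 pairs.
Weight=T19: violating pairs (2,9) — 1 pair.
Weight=T73: violating pairs (5,8), (5,10), (8,10) — 3 pairs.

11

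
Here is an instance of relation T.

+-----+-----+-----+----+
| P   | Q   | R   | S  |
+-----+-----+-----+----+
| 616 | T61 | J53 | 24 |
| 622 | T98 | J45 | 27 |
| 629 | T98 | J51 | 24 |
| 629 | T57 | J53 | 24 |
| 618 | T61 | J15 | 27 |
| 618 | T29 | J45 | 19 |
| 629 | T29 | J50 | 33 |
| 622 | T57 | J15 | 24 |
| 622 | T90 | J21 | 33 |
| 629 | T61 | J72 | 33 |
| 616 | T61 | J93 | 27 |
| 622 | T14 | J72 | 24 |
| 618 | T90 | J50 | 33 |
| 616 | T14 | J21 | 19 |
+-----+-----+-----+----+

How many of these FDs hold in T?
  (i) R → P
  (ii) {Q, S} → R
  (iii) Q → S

(i) R → P: R=J53: 2 rows → P takes values {616, 629} — violation; R=J45: 2 rows → P takes values {622, 618} — violation; R=J15: 2 rows → P takes values {618, 622} — violation; R=J50: 2 rows → P takes values {629, 618} — violation; R=J21: 2 rows → P takes values {622, 616} — violation; R=J72: 2 rows → P takes values {629, 622} — violation — fails.
(ii) {Q, S} → R: (Q=T57, S=24): 2 rows → R takes values {J53, J15} — violation; (Q=T61, S=27): 2 rows → R takes values {J15, J93} — violation; (Q=T90, S=33): 2 rows → R takes values {J21, J50} — violation — fails.
(iii) Q → S: Q=T61: 4 rows → S takes values {24, 27, 33} — violation; Q=T98: 2 rows → S takes values {27, 24} — violation; Q=T29: 2 rows → S takes values {19, 33} — violation; Q=T14: 2 rows → S takes values {24, 19} — violation — fails.
None of the 3 dependencies hold.

0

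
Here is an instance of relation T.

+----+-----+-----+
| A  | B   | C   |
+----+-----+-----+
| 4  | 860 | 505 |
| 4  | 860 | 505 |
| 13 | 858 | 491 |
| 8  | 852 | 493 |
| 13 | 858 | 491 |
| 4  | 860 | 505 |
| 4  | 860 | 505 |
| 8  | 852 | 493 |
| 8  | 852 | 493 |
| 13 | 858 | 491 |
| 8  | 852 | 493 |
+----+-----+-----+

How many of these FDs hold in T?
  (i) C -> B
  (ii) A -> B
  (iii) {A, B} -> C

(i) C -> B: every LHS value maps to a single RHS value — holds.
(ii) A -> B: every LHS value maps to a single RHS value — holds.
(iii) {A, B} -> C: every LHS value maps to a single RHS value — holds.
3 of the 3 dependencies hold.

3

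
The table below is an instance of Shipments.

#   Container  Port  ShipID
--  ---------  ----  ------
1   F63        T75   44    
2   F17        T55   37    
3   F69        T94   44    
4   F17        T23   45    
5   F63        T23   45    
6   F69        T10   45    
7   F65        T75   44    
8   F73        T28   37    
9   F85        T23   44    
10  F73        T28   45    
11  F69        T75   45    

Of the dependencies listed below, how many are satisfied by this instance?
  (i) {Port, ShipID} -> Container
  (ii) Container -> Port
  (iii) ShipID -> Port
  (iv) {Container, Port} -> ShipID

(i) {Port, ShipID} -> Container: (Port=T75, ShipID=44): rows 1, 7 → Container takes values {F63, F65} — violation; (Port=T23, ShipID=45): rows 4, 5 → Container takes values {F17, F63} — violation — fails.
(ii) Container -> Port: Container=F63: rows 1, 5 → Port takes values {T75, T23} — violation; Container=F17: rows 2, 4 → Port takes values {T55, T23} — violation; Container=F69: rows 3, 6, 11 → Port takes values {T94, T10, T75} — violation — fails.
(iii) ShipID -> Port: ShipID=44: rows 1, 3, 7, 9 → Port takes values {T75, T94, T23} — violation; ShipID=37: rows 2, 8 → Port takes values {T55, T28} — violation; ShipID=45: rows 4, 5, 6, 10, 11 → Port takes values {T23, T10, T28, T75} — violation — fails.
(iv) {Container, Port} -> ShipID: (Container=F73, Port=T28): rows 8, 10 → ShipID takes values {37, 45} — violation — fails.
None of the 4 dependencies hold.

0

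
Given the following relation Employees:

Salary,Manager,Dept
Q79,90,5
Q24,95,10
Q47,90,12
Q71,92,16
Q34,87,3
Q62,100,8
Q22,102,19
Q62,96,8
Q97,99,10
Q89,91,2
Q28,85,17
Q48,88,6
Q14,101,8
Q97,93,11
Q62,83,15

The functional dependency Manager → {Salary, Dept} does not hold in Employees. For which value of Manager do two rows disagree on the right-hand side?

Manager=90: 2 rows → {Salary,Dept} takes values {(Q79, 5), (Q47, 12)} — violation
Manager=95: 1 row → {Salary,Dept} = (Q24, 10) ✓
Manager=92: 1 row → {Salary,Dept} = (Q71, 16) ✓
Manager=87: 1 row → {Salary,Dept} = (Q34, 3) ✓
Manager=100: 1 row → {Salary,Dept} = (Q62, 8) ✓
Manager=102: 1 row → {Salary,Dept} = (Q22, 19) ✓
Manager=96: 1 row → {Salary,Dept} = (Q62, 8) ✓
Manager=99: 1 row → {Salary,Dept} = (Q97, 10) ✓
Manager=91: 1 row → {Salary,Dept} = (Q89, 2) ✓
Manager=85: 1 row → {Salary,Dept} = (Q28, 17) ✓
Manager=88: 1 row → {Salary,Dept} = (Q48, 6) ✓
Manager=101: 1 row → {Salary,Dept} = (Q14, 8) ✓
Manager=93: 1 row → {Salary,Dept} = (Q97, 11) ✓
Manager=83: 1 row → {Salary,Dept} = (Q62, 15) ✓
The only Manager value with inconsistent RHS is Manager=90.

90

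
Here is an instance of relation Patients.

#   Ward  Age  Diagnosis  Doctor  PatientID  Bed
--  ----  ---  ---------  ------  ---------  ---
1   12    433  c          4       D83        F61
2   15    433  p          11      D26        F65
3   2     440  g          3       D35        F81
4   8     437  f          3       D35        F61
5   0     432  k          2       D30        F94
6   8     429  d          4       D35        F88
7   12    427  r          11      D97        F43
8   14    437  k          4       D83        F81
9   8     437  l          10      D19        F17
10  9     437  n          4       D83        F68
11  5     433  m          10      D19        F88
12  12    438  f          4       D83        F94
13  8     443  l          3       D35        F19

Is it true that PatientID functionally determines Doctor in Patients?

No

PatientID=D83: rows 1, 8, 10, 12 → Doctor = 4, 4, 4, 4 ✓
PatientID=D26: row 2 → Doctor = 11 ✓
PatientID=D35: rows 3, 4, 6, 13 → Doctor takes values {3, 4} — violation
PatientID=D30: row 5 → Doctor = 2 ✓
PatientID=D97: row 7 → Doctor = 11 ✓
PatientID=D19: rows 9, 11 → Doctor = 10, 10 ✓
Two rows agree on PatientID but differ on Doctor, so PatientID → Doctor does not hold.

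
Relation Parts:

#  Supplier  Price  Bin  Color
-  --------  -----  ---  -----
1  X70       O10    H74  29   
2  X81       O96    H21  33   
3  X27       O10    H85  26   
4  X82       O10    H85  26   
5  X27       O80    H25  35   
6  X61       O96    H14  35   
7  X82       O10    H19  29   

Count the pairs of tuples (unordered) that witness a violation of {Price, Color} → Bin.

1

(Price=O10, Color=29): violating pairs (1,7) — 1 pair.
(Price=O10, Color=26): all 2 rows agree on Bin — 0 pairs.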